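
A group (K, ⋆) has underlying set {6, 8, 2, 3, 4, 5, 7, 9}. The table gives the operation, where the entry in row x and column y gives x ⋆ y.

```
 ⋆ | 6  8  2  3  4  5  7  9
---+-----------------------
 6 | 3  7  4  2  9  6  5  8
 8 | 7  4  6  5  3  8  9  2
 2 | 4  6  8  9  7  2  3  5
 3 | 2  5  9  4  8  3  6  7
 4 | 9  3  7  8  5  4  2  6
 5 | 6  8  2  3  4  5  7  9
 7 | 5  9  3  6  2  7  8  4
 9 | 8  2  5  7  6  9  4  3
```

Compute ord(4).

2

The identity element is 5 (its row matches the header).
4^1 = 4
4^2 = 4 ⋆ 4 = 5
The first power of 4 equal to the identity is 4^2, so ord(4) = 2.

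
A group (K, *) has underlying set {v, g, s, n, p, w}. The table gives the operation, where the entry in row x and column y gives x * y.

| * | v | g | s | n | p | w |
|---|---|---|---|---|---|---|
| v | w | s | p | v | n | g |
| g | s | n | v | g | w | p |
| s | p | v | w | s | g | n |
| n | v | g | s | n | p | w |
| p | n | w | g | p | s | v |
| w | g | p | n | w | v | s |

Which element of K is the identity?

The identity e satisfies e * x = x for all x, so its row in the table reproduces the column headers.
Row n reads: v, g, s, n, p, w — exactly the header order. So n is the identity.

n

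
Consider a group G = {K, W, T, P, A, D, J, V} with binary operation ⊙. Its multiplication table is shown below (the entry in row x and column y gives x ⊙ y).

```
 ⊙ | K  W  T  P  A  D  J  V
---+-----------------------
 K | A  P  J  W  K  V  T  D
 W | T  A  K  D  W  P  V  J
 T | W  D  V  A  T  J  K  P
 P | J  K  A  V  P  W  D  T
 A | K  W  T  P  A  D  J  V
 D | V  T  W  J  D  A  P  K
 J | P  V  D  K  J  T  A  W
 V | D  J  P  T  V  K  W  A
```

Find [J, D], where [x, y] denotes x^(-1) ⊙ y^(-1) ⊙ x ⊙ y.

Identity is A; from the table J^(-1) = J and D^(-1) = D.
J ⊙ D = T
T ⊙ J = K
K ⊙ D = V

V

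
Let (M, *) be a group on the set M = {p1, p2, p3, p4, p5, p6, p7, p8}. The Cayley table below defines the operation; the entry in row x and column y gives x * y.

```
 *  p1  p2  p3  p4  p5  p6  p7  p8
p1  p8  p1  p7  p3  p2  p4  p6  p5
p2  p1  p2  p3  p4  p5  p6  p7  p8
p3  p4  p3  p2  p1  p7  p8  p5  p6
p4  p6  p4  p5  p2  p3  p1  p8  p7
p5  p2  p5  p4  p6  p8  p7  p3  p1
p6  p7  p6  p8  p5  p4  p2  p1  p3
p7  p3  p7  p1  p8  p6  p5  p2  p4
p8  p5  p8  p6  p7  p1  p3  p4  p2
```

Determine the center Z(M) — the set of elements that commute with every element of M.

{p2, p8}

An element z is central iff its row equals its column in the table.
For p1: p1 * p4 = p3 ≠ p6 = p4 * p1, so p1 ∉ Z.
Checking each element this way leaves Z(M) = {p2, p8}.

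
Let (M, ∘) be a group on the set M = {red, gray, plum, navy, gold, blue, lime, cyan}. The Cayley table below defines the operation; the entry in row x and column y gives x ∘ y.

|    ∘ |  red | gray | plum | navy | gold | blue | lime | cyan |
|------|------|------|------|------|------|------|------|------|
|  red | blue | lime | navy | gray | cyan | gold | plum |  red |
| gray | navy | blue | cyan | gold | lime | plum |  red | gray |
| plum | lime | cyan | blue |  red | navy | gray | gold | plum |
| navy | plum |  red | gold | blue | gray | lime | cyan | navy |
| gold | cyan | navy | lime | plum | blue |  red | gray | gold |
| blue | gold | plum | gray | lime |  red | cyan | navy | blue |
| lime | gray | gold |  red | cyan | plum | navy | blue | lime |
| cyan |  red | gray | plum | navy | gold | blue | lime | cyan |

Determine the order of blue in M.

The identity element is cyan (its row matches the header).
blue^1 = blue
blue^2 = blue ∘ blue = cyan
The first power of blue equal to the identity is blue^2, so ord(blue) = 2.

2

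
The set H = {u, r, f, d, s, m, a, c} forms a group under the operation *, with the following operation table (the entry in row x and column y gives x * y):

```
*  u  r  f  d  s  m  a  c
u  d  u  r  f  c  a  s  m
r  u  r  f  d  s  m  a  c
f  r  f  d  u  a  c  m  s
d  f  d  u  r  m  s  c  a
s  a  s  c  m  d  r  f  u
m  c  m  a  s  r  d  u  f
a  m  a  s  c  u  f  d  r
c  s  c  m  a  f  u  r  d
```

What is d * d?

r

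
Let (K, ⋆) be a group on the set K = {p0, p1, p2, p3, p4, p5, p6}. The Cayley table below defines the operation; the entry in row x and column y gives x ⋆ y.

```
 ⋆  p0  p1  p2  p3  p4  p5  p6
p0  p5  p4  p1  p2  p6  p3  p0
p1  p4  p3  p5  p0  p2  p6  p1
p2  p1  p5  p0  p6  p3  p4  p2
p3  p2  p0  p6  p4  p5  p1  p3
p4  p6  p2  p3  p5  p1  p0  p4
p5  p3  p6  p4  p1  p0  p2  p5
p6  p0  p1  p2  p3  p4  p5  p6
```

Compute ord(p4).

The identity element is p6 (its row matches the header).
p4^1 = p4
p4^2 = p4 ⋆ p4 = p1
p4^3 = p1 ⋆ p4 = p2
p4^4 = p2 ⋆ p4 = p3
p4^5 = p3 ⋆ p4 = p5
p4^6 = p5 ⋆ p4 = p0
p4^7 = p0 ⋆ p4 = p6
The first power of p4 equal to the identity is p4^7, so ord(p4) = 7.

7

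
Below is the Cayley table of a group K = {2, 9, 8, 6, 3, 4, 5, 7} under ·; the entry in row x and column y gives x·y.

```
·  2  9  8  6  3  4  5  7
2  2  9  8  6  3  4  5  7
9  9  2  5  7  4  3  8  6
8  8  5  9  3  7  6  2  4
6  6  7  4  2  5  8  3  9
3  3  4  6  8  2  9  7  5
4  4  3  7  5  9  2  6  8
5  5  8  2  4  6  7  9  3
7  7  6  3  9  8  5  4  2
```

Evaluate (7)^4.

2

7^1 = 7
7^2 = 7·7 = 2
7^3 = 2·7 = 7
7^4 = 7·7 = 2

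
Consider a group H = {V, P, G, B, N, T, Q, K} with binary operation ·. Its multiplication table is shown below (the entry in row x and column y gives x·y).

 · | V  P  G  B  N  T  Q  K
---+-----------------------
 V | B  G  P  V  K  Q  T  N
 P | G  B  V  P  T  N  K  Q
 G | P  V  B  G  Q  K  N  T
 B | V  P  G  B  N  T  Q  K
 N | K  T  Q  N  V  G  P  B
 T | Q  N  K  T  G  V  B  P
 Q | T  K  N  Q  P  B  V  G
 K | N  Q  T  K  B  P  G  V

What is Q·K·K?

Q·K = G
G·K = T
(Structurally, H here is isomorphic to Z_2 x Z_4.)

T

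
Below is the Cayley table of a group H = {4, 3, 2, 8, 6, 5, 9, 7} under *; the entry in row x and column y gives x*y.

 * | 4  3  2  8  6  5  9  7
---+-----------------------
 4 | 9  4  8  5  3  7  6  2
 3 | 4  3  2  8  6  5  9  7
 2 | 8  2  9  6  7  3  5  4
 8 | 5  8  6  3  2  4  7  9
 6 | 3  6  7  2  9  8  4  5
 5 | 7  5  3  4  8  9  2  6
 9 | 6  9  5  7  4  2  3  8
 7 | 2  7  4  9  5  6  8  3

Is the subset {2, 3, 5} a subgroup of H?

5*5 = 9, which is not in {2, 3, 5}.
The subset is not closed under *, so it is not a subgroup.
(Structurally, H here is isomorphic to Z_2 x Z_4.)

No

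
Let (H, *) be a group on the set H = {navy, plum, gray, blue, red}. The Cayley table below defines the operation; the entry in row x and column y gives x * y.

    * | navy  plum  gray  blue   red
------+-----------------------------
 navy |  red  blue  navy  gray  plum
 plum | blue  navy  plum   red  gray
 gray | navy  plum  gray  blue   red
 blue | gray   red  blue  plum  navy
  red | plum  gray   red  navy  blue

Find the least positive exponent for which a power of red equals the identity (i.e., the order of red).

The identity element is gray (its row matches the header).
red^1 = red
red^2 = red * red = blue
red^3 = blue * red = navy
red^4 = navy * red = plum
red^5 = plum * red = gray
The first power of red equal to the identity is red^5, so ord(red) = 5.

5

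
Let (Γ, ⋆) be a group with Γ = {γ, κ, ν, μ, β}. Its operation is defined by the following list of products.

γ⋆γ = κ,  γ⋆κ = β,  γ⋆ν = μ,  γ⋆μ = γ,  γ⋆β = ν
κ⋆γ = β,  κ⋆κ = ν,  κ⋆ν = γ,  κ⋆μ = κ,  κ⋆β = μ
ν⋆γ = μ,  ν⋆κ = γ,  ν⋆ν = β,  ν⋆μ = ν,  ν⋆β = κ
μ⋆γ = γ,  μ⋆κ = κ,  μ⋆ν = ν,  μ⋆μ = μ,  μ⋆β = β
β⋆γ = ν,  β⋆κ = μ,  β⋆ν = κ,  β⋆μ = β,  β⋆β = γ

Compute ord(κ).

The identity element is μ (its row matches the header).
κ^1 = κ
κ^2 = κ ⋆ κ = ν
κ^3 = ν ⋆ κ = γ
κ^4 = γ ⋆ κ = β
κ^5 = β ⋆ κ = μ
The first power of κ equal to the identity is κ^5, so ord(κ) = 5.

5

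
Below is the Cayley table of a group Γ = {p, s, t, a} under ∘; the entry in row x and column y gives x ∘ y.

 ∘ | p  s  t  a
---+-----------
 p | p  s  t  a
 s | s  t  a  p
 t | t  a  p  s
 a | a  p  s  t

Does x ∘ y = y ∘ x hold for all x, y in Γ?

Yes

Check whether the table is symmetric across its main diagonal.
Every entry (row x, col y) equals the entry (row y, col x), so Γ is abelian.
(In fact Γ ≅ the cyclic group Z_4.)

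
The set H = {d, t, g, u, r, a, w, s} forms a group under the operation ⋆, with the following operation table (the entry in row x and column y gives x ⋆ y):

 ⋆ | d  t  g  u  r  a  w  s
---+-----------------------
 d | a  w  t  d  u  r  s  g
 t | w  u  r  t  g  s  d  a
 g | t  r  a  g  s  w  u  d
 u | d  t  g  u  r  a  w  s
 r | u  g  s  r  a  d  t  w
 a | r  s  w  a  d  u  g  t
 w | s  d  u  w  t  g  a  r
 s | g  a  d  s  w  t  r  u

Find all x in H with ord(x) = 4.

Identity is u. Compute the order of each non-identity element by repeated multiplication:
  d: d → a → r → u  (order 4)
  t: t → u  (order 2)
  g: g → a → w → u  (order 4)
  r: r → a → d → u  (order 4)
  a: a → u  (order 2)
  w: w → a → g → u  (order 4)
  s: s → u  (order 2)
Elements of order 4: {d, g, r, w}.

{d, g, r, w}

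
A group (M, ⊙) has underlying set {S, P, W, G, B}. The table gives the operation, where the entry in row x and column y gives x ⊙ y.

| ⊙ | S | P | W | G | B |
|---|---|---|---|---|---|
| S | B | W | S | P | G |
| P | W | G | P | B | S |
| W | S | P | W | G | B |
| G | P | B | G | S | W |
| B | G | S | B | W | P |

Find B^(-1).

G

First locate the identity: row W matches the header, so W is the identity.
Scan row B for W: B ⊙ G = W. Hence B^(-1) = G.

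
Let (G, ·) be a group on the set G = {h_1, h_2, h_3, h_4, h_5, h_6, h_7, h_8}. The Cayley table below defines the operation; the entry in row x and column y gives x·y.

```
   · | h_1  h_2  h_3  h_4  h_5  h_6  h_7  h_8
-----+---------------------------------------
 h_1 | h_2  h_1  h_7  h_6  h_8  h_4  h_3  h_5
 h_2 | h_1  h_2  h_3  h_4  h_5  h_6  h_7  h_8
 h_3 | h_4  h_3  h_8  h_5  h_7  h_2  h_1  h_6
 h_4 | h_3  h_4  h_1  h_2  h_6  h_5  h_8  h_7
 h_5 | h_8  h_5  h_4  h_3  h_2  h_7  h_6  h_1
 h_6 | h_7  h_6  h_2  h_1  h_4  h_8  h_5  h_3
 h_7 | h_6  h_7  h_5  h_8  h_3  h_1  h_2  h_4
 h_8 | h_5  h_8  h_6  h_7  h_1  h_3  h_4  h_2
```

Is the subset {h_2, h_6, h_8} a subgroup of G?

No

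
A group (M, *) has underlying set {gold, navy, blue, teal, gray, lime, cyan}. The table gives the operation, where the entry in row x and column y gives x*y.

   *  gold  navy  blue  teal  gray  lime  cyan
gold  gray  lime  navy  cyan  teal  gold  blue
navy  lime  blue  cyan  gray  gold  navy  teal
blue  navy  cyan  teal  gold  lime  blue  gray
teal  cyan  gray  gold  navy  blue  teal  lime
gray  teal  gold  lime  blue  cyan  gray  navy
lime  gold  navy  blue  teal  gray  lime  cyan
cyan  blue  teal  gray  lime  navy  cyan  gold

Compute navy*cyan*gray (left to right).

blue

navy*cyan = teal
teal*gray = blue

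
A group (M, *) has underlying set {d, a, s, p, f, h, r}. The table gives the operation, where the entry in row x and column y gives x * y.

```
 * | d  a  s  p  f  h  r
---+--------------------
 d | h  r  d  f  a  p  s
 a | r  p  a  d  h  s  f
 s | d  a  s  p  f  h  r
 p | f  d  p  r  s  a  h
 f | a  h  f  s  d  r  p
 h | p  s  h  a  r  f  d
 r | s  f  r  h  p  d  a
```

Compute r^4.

p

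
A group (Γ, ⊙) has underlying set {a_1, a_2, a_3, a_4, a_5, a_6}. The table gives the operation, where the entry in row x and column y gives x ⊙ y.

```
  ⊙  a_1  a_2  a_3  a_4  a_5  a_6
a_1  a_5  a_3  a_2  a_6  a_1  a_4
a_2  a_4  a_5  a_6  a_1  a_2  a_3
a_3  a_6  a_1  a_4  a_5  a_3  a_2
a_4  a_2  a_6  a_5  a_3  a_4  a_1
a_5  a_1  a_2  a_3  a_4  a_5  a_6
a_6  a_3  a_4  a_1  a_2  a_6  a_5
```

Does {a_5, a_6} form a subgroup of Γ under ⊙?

{a_5, a_6} contains the identity a_5.
Checking products: every product of two elements of {a_5, a_6} (read from the table) lies in {a_5, a_6}, so the set is closed.
In a finite group, a nonempty closed subset is a subgroup. So {a_5, a_6} ≤ Γ.

Yes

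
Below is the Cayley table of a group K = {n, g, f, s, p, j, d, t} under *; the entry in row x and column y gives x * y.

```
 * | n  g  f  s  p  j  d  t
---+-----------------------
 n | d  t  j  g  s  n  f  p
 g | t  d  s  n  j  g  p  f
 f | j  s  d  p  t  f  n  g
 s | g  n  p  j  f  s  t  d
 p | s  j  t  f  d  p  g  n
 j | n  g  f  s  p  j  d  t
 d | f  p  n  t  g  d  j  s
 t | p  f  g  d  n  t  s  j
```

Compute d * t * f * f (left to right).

d * t = s
s * f = p
p * f = t
(Structurally, K here is isomorphic to Z_2 x Z_4.)

t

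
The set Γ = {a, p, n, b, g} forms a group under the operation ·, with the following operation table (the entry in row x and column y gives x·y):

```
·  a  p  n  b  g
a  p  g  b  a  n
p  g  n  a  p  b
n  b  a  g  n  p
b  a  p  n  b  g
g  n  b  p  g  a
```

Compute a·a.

Read row a, column a: a·a = p.

p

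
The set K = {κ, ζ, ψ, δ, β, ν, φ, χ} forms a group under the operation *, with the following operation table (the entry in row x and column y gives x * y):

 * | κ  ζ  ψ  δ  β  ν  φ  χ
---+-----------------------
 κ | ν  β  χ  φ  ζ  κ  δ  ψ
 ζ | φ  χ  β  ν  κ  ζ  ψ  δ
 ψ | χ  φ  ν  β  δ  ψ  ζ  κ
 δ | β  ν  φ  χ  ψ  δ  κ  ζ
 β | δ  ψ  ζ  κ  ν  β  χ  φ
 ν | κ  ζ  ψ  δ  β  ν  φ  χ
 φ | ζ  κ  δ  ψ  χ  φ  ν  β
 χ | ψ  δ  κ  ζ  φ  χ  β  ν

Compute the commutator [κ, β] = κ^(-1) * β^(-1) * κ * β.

Identity is ν; from the table κ^(-1) = κ and β^(-1) = β.
κ * β = ζ
ζ * κ = φ
φ * β = χ
(Structurally, K here is isomorphic to the dihedral group D_4.)

χ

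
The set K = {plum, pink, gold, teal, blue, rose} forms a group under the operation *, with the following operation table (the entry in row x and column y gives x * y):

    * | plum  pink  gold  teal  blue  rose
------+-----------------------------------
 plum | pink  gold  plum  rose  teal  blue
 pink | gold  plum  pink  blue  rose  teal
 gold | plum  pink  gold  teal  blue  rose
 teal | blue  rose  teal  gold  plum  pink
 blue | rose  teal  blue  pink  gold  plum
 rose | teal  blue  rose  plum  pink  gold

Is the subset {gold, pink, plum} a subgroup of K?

{gold, pink, plum} contains the identity gold.
Checking products: every product of two elements of {gold, pink, plum} (read from the table) lies in {gold, pink, plum}, so the set is closed.
In a finite group, a nonempty closed subset is a subgroup. So {gold, pink, plum} ≤ K.
(Structurally, K here is isomorphic to the symmetric group S_3.)

Yes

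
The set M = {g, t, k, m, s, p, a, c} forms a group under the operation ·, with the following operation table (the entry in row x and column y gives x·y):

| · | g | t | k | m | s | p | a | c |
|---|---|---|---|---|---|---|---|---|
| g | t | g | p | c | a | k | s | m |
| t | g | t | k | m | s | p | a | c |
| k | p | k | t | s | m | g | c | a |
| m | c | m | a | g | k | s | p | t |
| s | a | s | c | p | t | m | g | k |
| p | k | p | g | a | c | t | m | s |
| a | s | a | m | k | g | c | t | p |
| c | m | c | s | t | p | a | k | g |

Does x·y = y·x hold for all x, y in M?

c·p = a but p·c = s.
Since c and p do not commute, M is not abelian.

No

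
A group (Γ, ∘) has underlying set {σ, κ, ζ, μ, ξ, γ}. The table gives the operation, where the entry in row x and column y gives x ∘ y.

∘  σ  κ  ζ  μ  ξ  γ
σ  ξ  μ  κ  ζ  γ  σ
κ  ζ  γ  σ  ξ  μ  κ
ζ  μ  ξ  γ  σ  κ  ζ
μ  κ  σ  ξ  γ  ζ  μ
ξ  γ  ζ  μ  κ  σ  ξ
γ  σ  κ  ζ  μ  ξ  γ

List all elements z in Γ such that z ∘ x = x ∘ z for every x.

{γ}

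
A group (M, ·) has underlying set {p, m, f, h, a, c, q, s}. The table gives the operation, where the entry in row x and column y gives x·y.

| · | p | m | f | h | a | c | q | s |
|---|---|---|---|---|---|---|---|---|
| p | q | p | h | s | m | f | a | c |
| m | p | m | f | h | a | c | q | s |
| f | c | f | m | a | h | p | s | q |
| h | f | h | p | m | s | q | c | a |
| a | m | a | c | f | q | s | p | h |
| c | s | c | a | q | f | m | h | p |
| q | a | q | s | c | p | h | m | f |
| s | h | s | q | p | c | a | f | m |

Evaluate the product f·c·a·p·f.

h

f·c = p
p·a = m
m·p = p
p·f = h
(Structurally, M here is isomorphic to the dihedral group D_4.)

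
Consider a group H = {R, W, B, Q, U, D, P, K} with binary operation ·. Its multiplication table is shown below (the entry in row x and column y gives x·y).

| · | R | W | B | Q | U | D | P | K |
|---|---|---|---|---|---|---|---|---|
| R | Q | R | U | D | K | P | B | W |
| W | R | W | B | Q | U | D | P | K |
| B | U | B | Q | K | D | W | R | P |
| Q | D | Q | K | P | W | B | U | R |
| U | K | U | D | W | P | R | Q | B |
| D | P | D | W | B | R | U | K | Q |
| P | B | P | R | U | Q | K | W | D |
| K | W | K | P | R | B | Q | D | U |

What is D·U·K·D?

D·U = R
R·K = W
W·D = D

D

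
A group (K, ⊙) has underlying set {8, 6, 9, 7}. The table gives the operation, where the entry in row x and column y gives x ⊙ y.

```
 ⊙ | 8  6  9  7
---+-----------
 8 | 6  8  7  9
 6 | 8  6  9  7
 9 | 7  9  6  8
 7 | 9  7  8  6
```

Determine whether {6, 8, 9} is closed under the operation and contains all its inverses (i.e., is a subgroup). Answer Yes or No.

No

9 ⊙ 8 = 7, which is not in {6, 8, 9}.
The subset is not closed under ⊙, so it is not a subgroup.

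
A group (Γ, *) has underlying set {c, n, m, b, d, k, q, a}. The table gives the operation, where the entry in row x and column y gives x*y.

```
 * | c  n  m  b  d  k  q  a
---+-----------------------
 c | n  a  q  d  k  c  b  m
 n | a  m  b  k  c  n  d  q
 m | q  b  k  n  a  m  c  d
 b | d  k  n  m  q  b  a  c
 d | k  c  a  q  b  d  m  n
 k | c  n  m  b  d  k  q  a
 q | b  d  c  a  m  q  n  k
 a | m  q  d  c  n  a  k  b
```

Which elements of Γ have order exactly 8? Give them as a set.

Identity is k. Compute the order of each non-identity element by repeated multiplication:
  c: c → n → a → m → q → b → d → k  (order 8)
  n: n → m → b → k  (order 4)
  m: m → k  (order 2)
  b: b → m → n → k  (order 4)
  d: d → b → q → m → a → n → c → k  (order 8)
  q: q → n → d → m → c → b → a → k  (order 8)
  a: a → b → c → m → d → n → q → k  (order 8)
Elements of order 8: {a, c, d, q}.

{a, c, d, q}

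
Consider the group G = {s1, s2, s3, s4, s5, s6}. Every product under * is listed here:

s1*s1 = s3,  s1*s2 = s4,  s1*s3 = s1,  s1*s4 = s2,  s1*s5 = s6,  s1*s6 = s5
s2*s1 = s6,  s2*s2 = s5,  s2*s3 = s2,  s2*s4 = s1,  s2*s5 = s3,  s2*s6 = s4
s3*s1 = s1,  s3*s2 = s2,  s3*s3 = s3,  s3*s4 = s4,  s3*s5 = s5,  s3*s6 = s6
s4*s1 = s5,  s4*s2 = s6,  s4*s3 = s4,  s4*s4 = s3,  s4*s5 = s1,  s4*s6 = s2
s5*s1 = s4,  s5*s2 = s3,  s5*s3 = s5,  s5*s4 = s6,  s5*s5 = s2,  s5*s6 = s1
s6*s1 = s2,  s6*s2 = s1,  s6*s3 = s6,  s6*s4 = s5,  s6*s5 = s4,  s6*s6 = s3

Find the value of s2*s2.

s5

Read row s2, column s2: s2*s2 = s5.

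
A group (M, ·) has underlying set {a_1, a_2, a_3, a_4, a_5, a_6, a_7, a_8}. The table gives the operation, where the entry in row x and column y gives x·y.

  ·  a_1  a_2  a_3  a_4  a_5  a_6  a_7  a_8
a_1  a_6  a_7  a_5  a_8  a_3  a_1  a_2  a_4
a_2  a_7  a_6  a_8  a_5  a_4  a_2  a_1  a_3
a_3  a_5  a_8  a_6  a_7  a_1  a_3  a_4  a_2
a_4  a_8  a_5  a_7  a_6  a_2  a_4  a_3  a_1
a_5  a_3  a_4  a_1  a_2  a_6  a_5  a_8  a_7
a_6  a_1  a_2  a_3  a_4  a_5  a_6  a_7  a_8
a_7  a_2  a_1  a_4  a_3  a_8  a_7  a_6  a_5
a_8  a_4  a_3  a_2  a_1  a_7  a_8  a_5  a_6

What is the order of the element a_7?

2

The identity element is a_6 (its row matches the header).
a_7^1 = a_7
a_7^2 = a_7·a_7 = a_6
The first power of a_7 equal to the identity is a_7^2, so ord(a_7) = 2.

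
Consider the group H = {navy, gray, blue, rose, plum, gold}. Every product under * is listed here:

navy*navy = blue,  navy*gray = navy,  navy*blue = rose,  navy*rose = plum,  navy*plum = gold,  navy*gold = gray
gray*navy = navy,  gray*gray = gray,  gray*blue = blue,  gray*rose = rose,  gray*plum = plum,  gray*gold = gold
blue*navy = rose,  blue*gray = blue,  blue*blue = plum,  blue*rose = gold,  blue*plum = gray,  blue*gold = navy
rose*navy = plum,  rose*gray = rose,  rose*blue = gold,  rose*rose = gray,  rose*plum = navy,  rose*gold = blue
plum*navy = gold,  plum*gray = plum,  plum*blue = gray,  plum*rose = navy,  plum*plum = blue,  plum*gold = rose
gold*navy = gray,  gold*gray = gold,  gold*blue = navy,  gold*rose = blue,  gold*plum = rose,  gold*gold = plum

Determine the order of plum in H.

3

The identity element is gray (its row matches the header).
plum^1 = plum
plum^2 = plum * plum = blue
plum^3 = blue * plum = gray
The first power of plum equal to the identity is plum^3, so ord(plum) = 3.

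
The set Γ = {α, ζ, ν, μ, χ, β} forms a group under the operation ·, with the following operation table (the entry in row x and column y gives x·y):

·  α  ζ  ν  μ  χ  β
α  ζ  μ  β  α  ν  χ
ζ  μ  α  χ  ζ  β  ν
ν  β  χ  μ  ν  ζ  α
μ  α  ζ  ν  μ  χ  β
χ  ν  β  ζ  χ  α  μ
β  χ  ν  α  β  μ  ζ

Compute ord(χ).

6

The identity element is μ (its row matches the header).
χ^1 = χ
χ^2 = χ·χ = α
χ^3 = α·χ = ν
χ^4 = ν·χ = ζ
χ^5 = ζ·χ = β
χ^6 = β·χ = μ
The first power of χ equal to the identity is χ^6, so ord(χ) = 6.
(Structurally, Γ here is isomorphic to the cyclic group Z_6.)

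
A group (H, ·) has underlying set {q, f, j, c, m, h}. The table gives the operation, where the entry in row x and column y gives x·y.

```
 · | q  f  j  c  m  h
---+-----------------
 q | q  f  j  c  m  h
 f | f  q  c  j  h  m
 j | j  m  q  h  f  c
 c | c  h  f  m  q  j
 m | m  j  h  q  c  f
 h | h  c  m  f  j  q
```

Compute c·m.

Read row c, column m: c·m = q.

q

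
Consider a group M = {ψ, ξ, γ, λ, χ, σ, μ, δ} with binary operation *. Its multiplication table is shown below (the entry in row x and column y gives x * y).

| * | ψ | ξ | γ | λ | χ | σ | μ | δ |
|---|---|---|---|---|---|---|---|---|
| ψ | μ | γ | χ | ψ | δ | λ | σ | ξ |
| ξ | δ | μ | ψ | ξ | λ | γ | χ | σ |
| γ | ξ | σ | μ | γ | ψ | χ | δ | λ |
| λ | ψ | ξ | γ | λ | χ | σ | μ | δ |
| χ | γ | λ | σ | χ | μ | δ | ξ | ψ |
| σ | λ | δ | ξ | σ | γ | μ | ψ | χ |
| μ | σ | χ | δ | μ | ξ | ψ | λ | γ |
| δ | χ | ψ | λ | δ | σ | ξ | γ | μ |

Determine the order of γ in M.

4

The identity element is λ (its row matches the header).
γ^1 = γ
γ^2 = γ * γ = μ
γ^3 = μ * γ = δ
γ^4 = δ * γ = λ
The first power of γ equal to the identity is γ^4, so ord(γ) = 4.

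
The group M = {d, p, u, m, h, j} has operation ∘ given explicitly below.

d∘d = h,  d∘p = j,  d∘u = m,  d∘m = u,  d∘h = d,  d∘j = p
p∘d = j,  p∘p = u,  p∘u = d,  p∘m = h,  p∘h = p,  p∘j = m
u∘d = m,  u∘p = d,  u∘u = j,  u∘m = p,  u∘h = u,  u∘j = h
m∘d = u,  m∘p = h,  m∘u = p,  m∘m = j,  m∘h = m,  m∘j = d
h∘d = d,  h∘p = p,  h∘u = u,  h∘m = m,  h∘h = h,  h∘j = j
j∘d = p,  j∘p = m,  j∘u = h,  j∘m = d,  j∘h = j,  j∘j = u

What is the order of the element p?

6

The identity element is h (its row matches the header).
p^1 = p
p^2 = p ∘ p = u
p^3 = u ∘ p = d
p^4 = d ∘ p = j
p^5 = j ∘ p = m
p^6 = m ∘ p = h
The first power of p equal to the identity is p^6, so ord(p) = 6.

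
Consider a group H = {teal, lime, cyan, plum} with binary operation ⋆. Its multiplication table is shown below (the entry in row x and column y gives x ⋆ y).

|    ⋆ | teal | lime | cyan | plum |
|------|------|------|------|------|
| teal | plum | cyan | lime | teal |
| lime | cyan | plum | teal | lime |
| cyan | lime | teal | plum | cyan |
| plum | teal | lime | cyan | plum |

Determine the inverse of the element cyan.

cyan

First locate the identity: row plum matches the header, so plum is the identity.
Scan row cyan for plum: cyan ⋆ cyan = plum. Hence cyan^(-1) = cyan.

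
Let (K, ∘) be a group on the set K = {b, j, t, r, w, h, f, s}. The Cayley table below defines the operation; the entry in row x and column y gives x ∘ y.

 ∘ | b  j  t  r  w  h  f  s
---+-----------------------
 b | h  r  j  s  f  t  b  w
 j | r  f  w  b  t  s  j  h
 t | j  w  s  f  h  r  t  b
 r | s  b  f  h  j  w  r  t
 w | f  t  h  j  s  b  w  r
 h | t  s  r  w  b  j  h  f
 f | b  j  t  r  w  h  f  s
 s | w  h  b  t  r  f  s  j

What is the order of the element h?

The identity element is f (its row matches the header).
h^1 = h
h^2 = h ∘ h = j
h^3 = j ∘ h = s
h^4 = s ∘ h = f
The first power of h equal to the identity is h^4, so ord(h) = 4.

4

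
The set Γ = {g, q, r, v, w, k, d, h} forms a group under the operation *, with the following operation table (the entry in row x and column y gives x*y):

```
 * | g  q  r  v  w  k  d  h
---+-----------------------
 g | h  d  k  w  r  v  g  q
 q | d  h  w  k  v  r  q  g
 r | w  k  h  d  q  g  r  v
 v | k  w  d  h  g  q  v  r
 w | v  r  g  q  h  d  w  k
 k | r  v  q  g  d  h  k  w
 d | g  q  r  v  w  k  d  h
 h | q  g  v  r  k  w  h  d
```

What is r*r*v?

r

r*r = h
h*v = r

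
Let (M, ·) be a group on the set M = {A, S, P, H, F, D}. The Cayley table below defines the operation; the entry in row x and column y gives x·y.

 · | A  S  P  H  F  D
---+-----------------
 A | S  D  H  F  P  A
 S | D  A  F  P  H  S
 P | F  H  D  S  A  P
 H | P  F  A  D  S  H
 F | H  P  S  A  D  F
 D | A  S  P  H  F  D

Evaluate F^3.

F^1 = F
F^2 = F·F = D
F^3 = D·F = F

F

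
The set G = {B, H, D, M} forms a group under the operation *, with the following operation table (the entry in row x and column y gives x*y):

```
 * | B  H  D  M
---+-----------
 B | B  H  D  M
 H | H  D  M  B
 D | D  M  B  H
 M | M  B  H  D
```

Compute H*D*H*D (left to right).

H*D = M
M*H = B
B*D = D

D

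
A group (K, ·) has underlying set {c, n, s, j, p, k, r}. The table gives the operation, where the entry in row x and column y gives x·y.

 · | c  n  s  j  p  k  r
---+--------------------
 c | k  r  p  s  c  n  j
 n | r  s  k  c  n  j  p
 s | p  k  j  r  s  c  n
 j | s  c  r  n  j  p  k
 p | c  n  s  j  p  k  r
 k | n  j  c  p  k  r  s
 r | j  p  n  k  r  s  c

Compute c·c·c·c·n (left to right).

c·c = k
k·c = n
n·c = r
r·n = p

p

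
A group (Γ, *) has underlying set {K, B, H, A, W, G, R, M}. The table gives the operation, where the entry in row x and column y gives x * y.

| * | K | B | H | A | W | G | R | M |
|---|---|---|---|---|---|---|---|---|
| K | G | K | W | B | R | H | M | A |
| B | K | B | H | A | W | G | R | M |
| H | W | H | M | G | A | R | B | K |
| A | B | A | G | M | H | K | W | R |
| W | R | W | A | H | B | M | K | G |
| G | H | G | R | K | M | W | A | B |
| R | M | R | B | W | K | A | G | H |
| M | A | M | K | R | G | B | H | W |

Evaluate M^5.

M^1 = M
M^2 = M * M = W
M^3 = W * M = G
M^4 = G * M = B
M^5 = B * M = M
(Structurally, Γ here is isomorphic to the cyclic group Z_8.)

M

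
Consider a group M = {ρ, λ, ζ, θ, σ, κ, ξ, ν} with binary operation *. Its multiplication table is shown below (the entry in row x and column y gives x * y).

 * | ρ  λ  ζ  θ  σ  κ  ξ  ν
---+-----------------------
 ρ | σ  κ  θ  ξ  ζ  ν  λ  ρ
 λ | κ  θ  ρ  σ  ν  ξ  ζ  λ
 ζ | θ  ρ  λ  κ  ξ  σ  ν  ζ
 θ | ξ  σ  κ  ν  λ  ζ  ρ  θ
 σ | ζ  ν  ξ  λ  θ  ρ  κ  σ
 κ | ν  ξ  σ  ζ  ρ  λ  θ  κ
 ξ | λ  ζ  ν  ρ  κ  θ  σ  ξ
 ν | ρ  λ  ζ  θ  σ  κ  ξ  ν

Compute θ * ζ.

κ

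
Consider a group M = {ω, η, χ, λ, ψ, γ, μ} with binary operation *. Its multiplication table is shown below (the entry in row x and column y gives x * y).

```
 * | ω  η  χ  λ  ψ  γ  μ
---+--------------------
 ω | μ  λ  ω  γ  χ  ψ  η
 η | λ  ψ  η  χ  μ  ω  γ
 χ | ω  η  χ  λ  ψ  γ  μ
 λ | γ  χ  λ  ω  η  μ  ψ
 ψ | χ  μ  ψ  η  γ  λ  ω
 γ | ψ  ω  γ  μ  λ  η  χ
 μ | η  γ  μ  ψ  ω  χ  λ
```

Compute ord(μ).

The identity element is χ (its row matches the header).
μ^1 = μ
μ^2 = μ * μ = λ
μ^3 = λ * μ = ψ
μ^4 = ψ * μ = ω
μ^5 = ω * μ = η
μ^6 = η * μ = γ
μ^7 = γ * μ = χ
The first power of μ equal to the identity is μ^7, so ord(μ) = 7.

7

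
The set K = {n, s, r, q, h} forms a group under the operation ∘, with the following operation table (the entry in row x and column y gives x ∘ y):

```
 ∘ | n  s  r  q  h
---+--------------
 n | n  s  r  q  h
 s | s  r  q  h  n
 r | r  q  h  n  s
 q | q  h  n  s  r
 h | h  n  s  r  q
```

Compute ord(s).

The identity element is n (its row matches the header).
s^1 = s
s^2 = s ∘ s = r
s^3 = r ∘ s = q
s^4 = q ∘ s = h
s^5 = h ∘ s = n
The first power of s equal to the identity is s^5, so ord(s) = 5.

5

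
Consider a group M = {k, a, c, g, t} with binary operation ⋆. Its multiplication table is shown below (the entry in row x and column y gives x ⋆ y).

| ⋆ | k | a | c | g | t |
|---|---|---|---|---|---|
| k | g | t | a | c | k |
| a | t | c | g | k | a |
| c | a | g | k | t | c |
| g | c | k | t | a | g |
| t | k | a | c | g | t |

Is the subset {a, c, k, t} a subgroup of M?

c ⋆ a = g, which is not in {a, c, k, t}.
The subset is not closed under ⋆, so it is not a subgroup.
(Structurally, M here is isomorphic to the cyclic group Z_5.)

No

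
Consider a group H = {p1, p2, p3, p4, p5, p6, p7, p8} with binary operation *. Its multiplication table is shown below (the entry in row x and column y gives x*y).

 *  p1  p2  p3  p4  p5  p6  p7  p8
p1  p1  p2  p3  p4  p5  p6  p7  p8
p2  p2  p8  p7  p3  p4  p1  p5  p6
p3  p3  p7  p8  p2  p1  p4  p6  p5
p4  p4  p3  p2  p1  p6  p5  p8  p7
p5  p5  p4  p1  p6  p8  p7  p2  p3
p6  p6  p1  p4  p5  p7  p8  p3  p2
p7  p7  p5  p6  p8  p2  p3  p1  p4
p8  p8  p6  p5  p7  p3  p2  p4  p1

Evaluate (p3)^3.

p3^1 = p3
p3^2 = p3*p3 = p8
p3^3 = p8*p3 = p5
(Structurally, H here is isomorphic to Z_2 x Z_4.)

p5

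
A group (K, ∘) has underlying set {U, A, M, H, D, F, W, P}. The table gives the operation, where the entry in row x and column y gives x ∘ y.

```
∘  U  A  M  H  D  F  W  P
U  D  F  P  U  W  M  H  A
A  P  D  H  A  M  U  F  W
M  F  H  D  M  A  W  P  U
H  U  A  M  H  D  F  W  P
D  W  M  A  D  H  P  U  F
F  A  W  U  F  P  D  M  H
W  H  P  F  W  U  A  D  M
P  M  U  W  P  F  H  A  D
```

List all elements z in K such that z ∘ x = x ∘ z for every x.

An element z is central iff its row equals its column in the table.
For P: P ∘ W = A ≠ M = W ∘ P, so P ∉ Z.
Checking each element this way leaves Z(K) = {D, H}.

{D, H}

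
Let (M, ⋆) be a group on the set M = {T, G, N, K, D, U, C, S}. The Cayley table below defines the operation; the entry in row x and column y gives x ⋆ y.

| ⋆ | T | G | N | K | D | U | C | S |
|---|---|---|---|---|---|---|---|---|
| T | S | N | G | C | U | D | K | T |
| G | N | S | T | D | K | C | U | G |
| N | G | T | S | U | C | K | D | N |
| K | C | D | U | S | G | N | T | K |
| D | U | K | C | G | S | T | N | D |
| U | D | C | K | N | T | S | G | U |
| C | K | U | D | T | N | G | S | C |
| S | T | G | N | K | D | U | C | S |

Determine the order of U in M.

2

The identity element is S (its row matches the header).
U^1 = U
U^2 = U ⋆ U = S
The first power of U equal to the identity is U^2, so ord(U) = 2.
(Structurally, M here is isomorphic to the elementary abelian group (Z_2)^3.)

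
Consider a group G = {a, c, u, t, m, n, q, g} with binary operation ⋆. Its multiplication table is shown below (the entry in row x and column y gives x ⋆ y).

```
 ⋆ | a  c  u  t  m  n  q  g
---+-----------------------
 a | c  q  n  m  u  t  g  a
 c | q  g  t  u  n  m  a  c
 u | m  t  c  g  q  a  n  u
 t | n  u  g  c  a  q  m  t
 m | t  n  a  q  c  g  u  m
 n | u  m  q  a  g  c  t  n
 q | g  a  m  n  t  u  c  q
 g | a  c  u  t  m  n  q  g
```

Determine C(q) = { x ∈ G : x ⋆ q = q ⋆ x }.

Compare row q with column q entry by entry.
a ⋆ q = g = q ⋆ a, so a commutes with q.
m ⋆ q = u but q ⋆ m = t, so m does not.
Collecting the elements that commute with q: C(q) = {a, c, g, q}.
(Structurally, G here is isomorphic to the quaternion group Q_8.)

{a, c, g, q}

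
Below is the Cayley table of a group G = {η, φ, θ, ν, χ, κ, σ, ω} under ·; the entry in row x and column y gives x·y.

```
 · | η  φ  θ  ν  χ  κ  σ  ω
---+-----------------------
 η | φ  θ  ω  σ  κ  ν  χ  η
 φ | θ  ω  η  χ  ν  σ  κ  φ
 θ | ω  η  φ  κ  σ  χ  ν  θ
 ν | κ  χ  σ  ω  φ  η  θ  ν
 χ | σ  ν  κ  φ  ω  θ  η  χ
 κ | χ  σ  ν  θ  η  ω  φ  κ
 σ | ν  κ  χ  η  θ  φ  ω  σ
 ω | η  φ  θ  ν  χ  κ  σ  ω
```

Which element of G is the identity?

The identity e satisfies e·x = x for all x, so its row in the table reproduces the column headers.
Row ω reads: η, φ, θ, ν, χ, κ, σ, ω — exactly the header order. So ω is the identity.
(Structurally, G here is isomorphic to the dihedral group D_4.)

ω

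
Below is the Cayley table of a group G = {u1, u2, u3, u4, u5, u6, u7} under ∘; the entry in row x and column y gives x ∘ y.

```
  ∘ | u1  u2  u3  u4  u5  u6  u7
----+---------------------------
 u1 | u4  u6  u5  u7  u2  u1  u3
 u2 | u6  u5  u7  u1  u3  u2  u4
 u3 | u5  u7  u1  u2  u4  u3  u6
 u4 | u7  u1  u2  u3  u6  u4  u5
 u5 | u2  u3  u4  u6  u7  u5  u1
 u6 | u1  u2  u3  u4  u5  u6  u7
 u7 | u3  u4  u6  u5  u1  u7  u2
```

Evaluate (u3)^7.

u3^1 = u3
u3^2 = u3 ∘ u3 = u1
u3^3 = u1 ∘ u3 = u5
u3^4 = u5 ∘ u3 = u4
u3^5 = u4 ∘ u3 = u2
u3^6 = u2 ∘ u3 = u7
u3^7 = u7 ∘ u3 = u6

u6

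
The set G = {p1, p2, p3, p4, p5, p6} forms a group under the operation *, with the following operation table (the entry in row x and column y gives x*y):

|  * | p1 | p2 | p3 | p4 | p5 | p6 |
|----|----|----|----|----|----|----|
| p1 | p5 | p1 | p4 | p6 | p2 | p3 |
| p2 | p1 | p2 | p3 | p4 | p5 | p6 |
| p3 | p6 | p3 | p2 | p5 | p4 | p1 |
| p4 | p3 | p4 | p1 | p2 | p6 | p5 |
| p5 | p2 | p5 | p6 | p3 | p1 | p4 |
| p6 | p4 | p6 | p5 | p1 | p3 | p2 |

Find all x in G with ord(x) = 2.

{p3, p4, p6}

Identity is p2. Compute the order of each non-identity element by repeated multiplication:
  p1: p1 → p5 → p2  (order 3)
  p3: p3 → p2  (order 2)
  p4: p4 → p2  (order 2)
  p5: p5 → p1 → p2  (order 3)
  p6: p6 → p2  (order 2)
Elements of order 2: {p3, p4, p6}.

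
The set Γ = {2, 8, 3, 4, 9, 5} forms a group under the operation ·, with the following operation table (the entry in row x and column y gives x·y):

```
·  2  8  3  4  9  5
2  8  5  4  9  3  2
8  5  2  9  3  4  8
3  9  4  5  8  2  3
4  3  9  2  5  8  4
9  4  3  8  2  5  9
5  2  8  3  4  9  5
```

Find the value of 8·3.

9

Read row 8, column 3: 8·3 = 9.
(Structurally, Γ here is isomorphic to the symmetric group S_3.)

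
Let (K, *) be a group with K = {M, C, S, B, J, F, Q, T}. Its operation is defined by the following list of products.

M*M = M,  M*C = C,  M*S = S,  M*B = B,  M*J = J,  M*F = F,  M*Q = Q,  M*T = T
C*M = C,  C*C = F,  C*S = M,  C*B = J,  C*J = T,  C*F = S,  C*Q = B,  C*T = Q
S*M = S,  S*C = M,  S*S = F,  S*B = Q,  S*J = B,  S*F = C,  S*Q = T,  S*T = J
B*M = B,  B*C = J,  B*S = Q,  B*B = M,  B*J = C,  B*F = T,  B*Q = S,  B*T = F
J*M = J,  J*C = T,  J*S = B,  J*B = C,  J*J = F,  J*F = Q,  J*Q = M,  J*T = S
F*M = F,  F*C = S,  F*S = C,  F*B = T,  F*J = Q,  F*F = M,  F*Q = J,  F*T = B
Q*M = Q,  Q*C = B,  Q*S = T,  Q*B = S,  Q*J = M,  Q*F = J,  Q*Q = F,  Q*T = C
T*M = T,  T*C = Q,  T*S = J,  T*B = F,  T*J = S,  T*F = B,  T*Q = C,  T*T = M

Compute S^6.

F

S^1 = S
S^2 = S * S = F
S^3 = F * S = C
S^4 = C * S = M
S^5 = M * S = S
S^6 = S * S = F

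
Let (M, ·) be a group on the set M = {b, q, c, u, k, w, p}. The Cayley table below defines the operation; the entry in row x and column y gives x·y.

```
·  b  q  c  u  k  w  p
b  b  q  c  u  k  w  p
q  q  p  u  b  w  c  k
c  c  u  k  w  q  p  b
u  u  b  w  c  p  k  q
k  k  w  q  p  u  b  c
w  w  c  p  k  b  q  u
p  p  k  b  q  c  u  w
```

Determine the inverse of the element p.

c

First locate the identity: row b matches the header, so b is the identity.
Scan row p for b: p·c = b. Hence p^(-1) = c.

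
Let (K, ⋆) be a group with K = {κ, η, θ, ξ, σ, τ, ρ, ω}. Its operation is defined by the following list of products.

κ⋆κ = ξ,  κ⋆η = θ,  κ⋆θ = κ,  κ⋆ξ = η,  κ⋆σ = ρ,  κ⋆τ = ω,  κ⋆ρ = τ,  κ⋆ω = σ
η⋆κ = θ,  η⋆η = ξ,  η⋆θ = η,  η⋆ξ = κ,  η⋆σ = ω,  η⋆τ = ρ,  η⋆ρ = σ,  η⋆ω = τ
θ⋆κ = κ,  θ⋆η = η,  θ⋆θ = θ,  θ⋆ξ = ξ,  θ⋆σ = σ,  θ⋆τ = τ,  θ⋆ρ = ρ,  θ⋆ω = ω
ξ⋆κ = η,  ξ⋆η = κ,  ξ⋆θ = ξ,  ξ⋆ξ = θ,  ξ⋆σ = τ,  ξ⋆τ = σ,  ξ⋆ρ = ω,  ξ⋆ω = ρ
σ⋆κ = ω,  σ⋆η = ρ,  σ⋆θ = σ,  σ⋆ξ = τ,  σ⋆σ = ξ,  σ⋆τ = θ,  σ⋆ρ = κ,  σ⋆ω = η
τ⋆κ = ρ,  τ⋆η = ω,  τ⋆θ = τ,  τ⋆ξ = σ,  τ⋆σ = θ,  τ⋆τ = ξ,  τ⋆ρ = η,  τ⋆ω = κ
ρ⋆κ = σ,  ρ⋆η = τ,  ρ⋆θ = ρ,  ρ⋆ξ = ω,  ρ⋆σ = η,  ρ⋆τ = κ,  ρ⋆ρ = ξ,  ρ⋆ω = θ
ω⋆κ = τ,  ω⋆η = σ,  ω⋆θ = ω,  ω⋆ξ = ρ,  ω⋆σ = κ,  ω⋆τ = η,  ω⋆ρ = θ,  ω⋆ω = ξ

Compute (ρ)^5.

ρ^1 = ρ
ρ^2 = ρ ⋆ ρ = ξ
ρ^3 = ξ ⋆ ρ = ω
ρ^4 = ω ⋆ ρ = θ
ρ^5 = θ ⋆ ρ = ρ

ρ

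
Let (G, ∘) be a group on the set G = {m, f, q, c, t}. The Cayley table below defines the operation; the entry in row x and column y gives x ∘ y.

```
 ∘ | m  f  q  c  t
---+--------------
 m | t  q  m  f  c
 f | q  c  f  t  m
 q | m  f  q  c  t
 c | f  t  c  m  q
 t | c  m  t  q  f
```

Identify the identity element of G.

q

The identity e satisfies e ∘ x = x for all x, so its row in the table reproduces the column headers.
Row q reads: m, f, q, c, t — exactly the header order. So q is the identity.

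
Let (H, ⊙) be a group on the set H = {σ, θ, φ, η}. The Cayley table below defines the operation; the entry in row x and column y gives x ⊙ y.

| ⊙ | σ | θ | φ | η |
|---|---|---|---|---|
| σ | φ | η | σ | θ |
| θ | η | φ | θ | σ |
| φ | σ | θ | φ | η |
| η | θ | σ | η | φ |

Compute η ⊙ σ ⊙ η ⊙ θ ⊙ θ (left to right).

σ

η ⊙ σ = θ
θ ⊙ η = σ
σ ⊙ θ = η
η ⊙ θ = σ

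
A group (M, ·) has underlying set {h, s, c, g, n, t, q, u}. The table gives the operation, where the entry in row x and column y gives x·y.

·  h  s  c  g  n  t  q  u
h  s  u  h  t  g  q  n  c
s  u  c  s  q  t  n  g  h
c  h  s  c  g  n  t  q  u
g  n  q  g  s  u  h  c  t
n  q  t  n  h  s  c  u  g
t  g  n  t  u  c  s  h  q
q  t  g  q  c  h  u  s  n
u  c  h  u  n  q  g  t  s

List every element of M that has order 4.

Identity is c. Compute the order of each non-identity element by repeated multiplication:
  h: h → s → u → c  (order 4)
  s: s → c  (order 2)
  g: g → s → q → c  (order 4)
  n: n → s → t → c  (order 4)
  t: t → s → n → c  (order 4)
  q: q → s → g → c  (order 4)
  u: u → s → h → c  (order 4)
Elements of order 4: {g, h, n, q, t, u}.

{g, h, n, q, t, u}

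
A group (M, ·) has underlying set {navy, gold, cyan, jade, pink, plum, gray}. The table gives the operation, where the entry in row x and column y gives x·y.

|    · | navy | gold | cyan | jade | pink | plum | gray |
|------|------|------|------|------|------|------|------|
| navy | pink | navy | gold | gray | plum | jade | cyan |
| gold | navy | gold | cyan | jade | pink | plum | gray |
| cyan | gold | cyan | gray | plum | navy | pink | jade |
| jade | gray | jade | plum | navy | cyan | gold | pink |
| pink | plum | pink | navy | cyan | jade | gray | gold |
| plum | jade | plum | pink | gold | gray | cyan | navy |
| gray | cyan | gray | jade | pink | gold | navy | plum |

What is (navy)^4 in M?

jade

navy^1 = navy
navy^2 = navy·navy = pink
navy^3 = pink·navy = plum
navy^4 = plum·navy = jade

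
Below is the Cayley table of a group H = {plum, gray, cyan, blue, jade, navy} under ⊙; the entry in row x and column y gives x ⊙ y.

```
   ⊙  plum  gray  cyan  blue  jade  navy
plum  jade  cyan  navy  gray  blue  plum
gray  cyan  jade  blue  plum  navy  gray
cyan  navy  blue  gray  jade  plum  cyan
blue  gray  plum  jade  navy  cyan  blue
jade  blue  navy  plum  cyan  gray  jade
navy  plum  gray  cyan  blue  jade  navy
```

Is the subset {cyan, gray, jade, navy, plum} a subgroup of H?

No

cyan ⊙ gray = blue, which is not in {cyan, gray, jade, navy, plum}.
The subset is not closed under ⊙, so it is not a subgroup.
(Structurally, H here is isomorphic to the cyclic group Z_6.)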